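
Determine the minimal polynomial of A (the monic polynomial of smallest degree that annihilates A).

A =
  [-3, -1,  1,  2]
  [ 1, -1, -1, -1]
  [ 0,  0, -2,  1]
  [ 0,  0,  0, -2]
x^2 + 4*x + 4

The characteristic polynomial is χ_A(x) = (x + 2)^4, so the eigenvalues are known. The minimal polynomial is
  m_A(x) = Π_λ (x − λ)^{k_λ}
where k_λ is the size of the *largest* Jordan block for λ (equivalently, the smallest k with (A − λI)^k v = 0 for every generalised eigenvector v of λ).

  λ = -2: largest Jordan block has size 2, contributing (x + 2)^2

So m_A(x) = (x + 2)^2 = x^2 + 4*x + 4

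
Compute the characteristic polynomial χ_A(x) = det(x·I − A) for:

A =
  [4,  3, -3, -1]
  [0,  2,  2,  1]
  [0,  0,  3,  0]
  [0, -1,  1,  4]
x^4 - 13*x^3 + 63*x^2 - 135*x + 108

Expanding det(x·I − A) (e.g. by cofactor expansion or by noting that A is similar to its Jordan form J, which has the same characteristic polynomial as A) gives
  χ_A(x) = x^4 - 13*x^3 + 63*x^2 - 135*x + 108
which factors as (x - 4)*(x - 3)^3. The eigenvalues (with algebraic multiplicities) are λ = 3 with multiplicity 3, λ = 4 with multiplicity 1.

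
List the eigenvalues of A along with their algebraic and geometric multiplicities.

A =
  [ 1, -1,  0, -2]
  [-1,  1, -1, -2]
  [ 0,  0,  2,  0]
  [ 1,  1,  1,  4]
λ = 2: alg = 4, geom = 2

Step 1 — factor the characteristic polynomial to read off the algebraic multiplicities:
  χ_A(x) = (x - 2)^4

Step 2 — compute geometric multiplicities via the rank-nullity identity g(λ) = n − rank(A − λI):
  rank(A − (2)·I) = 2, so dim ker(A − (2)·I) = n − 2 = 2

Summary:
  λ = 2: algebraic multiplicity = 4, geometric multiplicity = 2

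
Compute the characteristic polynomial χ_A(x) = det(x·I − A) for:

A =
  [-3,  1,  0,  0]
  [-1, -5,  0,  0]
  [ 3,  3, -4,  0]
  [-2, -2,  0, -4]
x^4 + 16*x^3 + 96*x^2 + 256*x + 256

Expanding det(x·I − A) (e.g. by cofactor expansion or by noting that A is similar to its Jordan form J, which has the same characteristic polynomial as A) gives
  χ_A(x) = x^4 + 16*x^3 + 96*x^2 + 256*x + 256
which factors as (x + 4)^4. The eigenvalues (with algebraic multiplicities) are λ = -4 with multiplicity 4.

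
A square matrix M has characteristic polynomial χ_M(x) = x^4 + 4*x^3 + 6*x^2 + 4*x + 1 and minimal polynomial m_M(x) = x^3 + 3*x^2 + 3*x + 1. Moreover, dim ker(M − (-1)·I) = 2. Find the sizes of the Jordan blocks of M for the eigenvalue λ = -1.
Block sizes for λ = -1: [3, 1]

Step 1 — from the characteristic polynomial, algebraic multiplicity of λ = -1 is 4. From dim ker(M − (-1)·I) = 2, there are exactly 2 Jordan blocks for λ = -1.
Step 2 — from the minimal polynomial, the factor (x + 1)^3 tells us the largest block for λ = -1 has size 3.
Step 3 — with total size 4, 2 blocks, and largest block 3, the block sizes (in nonincreasing order) are [3, 1].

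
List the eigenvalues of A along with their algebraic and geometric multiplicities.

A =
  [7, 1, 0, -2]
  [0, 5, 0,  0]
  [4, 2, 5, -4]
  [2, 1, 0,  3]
λ = 5: alg = 4, geom = 3

Step 1 — factor the characteristic polynomial to read off the algebraic multiplicities:
  χ_A(x) = (x - 5)^4

Step 2 — compute geometric multiplicities via the rank-nullity identity g(λ) = n − rank(A − λI):
  rank(A − (5)·I) = 1, so dim ker(A − (5)·I) = n − 1 = 3

Summary:
  λ = 5: algebraic multiplicity = 4, geometric multiplicity = 3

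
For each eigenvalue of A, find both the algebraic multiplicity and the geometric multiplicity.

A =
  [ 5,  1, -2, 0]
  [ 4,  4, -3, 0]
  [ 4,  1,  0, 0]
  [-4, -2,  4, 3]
λ = 3: alg = 4, geom = 2

Step 1 — factor the characteristic polynomial to read off the algebraic multiplicities:
  χ_A(x) = (x - 3)^4

Step 2 — compute geometric multiplicities via the rank-nullity identity g(λ) = n − rank(A − λI):
  rank(A − (3)·I) = 2, so dim ker(A − (3)·I) = n − 2 = 2

Summary:
  λ = 3: algebraic multiplicity = 4, geometric multiplicity = 2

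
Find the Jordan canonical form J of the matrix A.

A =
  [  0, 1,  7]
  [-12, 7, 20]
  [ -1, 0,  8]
J_3(5)

The characteristic polynomial is
  det(x·I − A) = x^3 - 15*x^2 + 75*x - 125 = (x - 5)^3

Eigenvalues and multiplicities (the geometric multiplicity of λ is n − rank(A − λI), which equals the number of Jordan blocks for λ):
  λ = 5: algebraic multiplicity = 3, geometric multiplicity = 1

Determining the block sizes for each eigenvalue:
  λ = 5: one block (gm = 1), so the single block has size am = 3 → block sizes [3]

Assembling the blocks gives a Jordan form
J =
  [5, 1, 0]
  [0, 5, 1]
  [0, 0, 5]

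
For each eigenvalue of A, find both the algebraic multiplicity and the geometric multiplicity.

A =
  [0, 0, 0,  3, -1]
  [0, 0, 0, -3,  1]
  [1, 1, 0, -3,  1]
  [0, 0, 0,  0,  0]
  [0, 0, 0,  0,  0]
λ = 0: alg = 5, geom = 3

Step 1 — factor the characteristic polynomial to read off the algebraic multiplicities:
  χ_A(x) = x^5

Step 2 — compute geometric multiplicities via the rank-nullity identity g(λ) = n − rank(A − λI):
  rank(A − (0)·I) = 2, so dim ker(A − (0)·I) = n − 2 = 3

Summary:
  λ = 0: algebraic multiplicity = 5, geometric multiplicity = 3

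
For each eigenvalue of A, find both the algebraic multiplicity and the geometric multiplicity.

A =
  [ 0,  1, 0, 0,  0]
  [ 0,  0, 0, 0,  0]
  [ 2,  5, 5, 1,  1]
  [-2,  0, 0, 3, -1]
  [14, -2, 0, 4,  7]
λ = 0: alg = 2, geom = 1; λ = 5: alg = 3, geom = 1

Step 1 — factor the characteristic polynomial to read off the algebraic multiplicities:
  χ_A(x) = x^2*(x - 5)^3

Step 2 — compute geometric multiplicities via the rank-nullity identity g(λ) = n − rank(A − λI):
  rank(A − (0)·I) = 4, so dim ker(A − (0)·I) = n − 4 = 1
  rank(A − (5)·I) = 4, so dim ker(A − (5)·I) = n − 4 = 1

Summary:
  λ = 0: algebraic multiplicity = 2, geometric multiplicity = 1
  λ = 5: algebraic multiplicity = 3, geometric multiplicity = 1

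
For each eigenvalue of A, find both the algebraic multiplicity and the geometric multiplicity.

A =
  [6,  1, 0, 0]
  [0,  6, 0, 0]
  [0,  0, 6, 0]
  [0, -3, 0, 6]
λ = 6: alg = 4, geom = 3

Step 1 — factor the characteristic polynomial to read off the algebraic multiplicities:
  χ_A(x) = (x - 6)^4

Step 2 — compute geometric multiplicities via the rank-nullity identity g(λ) = n − rank(A − λI):
  rank(A − (6)·I) = 1, so dim ker(A − (6)·I) = n − 1 = 3

Summary:
  λ = 6: algebraic multiplicity = 4, geometric multiplicity = 3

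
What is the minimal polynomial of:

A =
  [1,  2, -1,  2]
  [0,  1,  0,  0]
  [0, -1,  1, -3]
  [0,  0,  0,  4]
x^4 - 7*x^3 + 15*x^2 - 13*x + 4

The characteristic polynomial is χ_A(x) = (x - 4)*(x - 1)^3, so the eigenvalues are known. The minimal polynomial is
  m_A(x) = Π_λ (x − λ)^{k_λ}
where k_λ is the size of the *largest* Jordan block for λ (equivalently, the smallest k with (A − λI)^k v = 0 for every generalised eigenvector v of λ).

  λ = 1: largest Jordan block has size 3, contributing (x − 1)^3
  λ = 4: largest Jordan block has size 1, contributing (x − 4)

So m_A(x) = (x - 4)*(x - 1)^3 = x^4 - 7*x^3 + 15*x^2 - 13*x + 4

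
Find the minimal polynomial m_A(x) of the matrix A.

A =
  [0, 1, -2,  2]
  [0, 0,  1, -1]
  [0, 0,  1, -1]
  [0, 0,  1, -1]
x^3

The characteristic polynomial is χ_A(x) = x^4, so the eigenvalues are known. The minimal polynomial is
  m_A(x) = Π_λ (x − λ)^{k_λ}
where k_λ is the size of the *largest* Jordan block for λ (equivalently, the smallest k with (A − λI)^k v = 0 for every generalised eigenvector v of λ).

  λ = 0: largest Jordan block has size 3, contributing (x − 0)^3

So m_A(x) = x^3 = x^3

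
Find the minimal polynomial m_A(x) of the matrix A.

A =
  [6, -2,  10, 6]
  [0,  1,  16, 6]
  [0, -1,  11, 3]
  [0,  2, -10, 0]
x^3 - 12*x^2 + 45*x - 54

The characteristic polynomial is χ_A(x) = (x - 6)^2*(x - 3)^2, so the eigenvalues are known. The minimal polynomial is
  m_A(x) = Π_λ (x − λ)^{k_λ}
where k_λ is the size of the *largest* Jordan block for λ (equivalently, the smallest k with (A − λI)^k v = 0 for every generalised eigenvector v of λ).

  λ = 3: largest Jordan block has size 2, contributing (x − 3)^2
  λ = 6: largest Jordan block has size 1, contributing (x − 6)

So m_A(x) = (x - 6)*(x - 3)^2 = x^3 - 12*x^2 + 45*x - 54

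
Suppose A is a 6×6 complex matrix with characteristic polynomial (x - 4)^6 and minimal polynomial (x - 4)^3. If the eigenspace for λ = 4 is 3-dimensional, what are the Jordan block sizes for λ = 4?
Block sizes for λ = 4: [3, 2, 1]

Step 1 — from the characteristic polynomial, algebraic multiplicity of λ = 4 is 6. From dim ker(A − (4)·I) = 3, there are exactly 3 Jordan blocks for λ = 4.
Step 2 — from the minimal polynomial, the factor (x − 4)^3 tells us the largest block for λ = 4 has size 3.
Step 3 — with total size 6, 3 blocks, and largest block 3, the block sizes (in nonincreasing order) are [3, 2, 1].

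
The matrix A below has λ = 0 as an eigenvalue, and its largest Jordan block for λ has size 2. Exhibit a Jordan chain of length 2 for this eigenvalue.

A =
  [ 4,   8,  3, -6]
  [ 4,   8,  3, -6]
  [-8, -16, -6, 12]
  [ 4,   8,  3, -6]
A Jordan chain for λ = 0 of length 2:
v_1 = (4, 4, -8, 4)ᵀ
v_2 = (1, 0, 0, 0)ᵀ

Let N = A − (0)·I. We want v_2 with N^2 v_2 = 0 but N^1 v_2 ≠ 0; then v_{j-1} := N · v_j for j = 2, …, 2.

Pick v_2 = (1, 0, 0, 0)ᵀ.
Then v_1 = N · v_2 = (4, 4, -8, 4)ᵀ.

Sanity check: (A − (0)·I) v_1 = (0, 0, 0, 0)ᵀ = 0. ✓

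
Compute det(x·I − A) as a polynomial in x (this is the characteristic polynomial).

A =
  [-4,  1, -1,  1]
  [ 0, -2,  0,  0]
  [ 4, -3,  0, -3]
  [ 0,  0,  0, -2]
x^4 + 8*x^3 + 24*x^2 + 32*x + 16

Expanding det(x·I − A) (e.g. by cofactor expansion or by noting that A is similar to its Jordan form J, which has the same characteristic polynomial as A) gives
  χ_A(x) = x^4 + 8*x^3 + 24*x^2 + 32*x + 16
which factors as (x + 2)^4. The eigenvalues (with algebraic multiplicities) are λ = -2 with multiplicity 4.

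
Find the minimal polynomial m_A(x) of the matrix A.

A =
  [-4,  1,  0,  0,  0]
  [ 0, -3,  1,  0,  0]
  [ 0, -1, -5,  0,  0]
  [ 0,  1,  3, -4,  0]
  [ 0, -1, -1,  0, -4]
x^3 + 12*x^2 + 48*x + 64

The characteristic polynomial is χ_A(x) = (x + 4)^5, so the eigenvalues are known. The minimal polynomial is
  m_A(x) = Π_λ (x − λ)^{k_λ}
where k_λ is the size of the *largest* Jordan block for λ (equivalently, the smallest k with (A − λI)^k v = 0 for every generalised eigenvector v of λ).

  λ = -4: largest Jordan block has size 3, contributing (x + 4)^3

So m_A(x) = (x + 4)^3 = x^3 + 12*x^2 + 48*x + 64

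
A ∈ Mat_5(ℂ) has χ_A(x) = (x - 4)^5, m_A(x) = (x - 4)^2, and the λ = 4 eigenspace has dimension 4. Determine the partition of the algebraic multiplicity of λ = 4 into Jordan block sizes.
Block sizes for λ = 4: [2, 1, 1, 1]

Step 1 — from the characteristic polynomial, algebraic multiplicity of λ = 4 is 5. From dim ker(A − (4)·I) = 4, there are exactly 4 Jordan blocks for λ = 4.
Step 2 — from the minimal polynomial, the factor (x − 4)^2 tells us the largest block for λ = 4 has size 2.
Step 3 — with total size 5, 4 blocks, and largest block 2, the block sizes (in nonincreasing order) are [2, 1, 1, 1].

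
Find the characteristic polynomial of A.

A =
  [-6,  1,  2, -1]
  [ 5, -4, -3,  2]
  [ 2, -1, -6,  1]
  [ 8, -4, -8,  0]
x^4 + 16*x^3 + 96*x^2 + 256*x + 256

Expanding det(x·I − A) (e.g. by cofactor expansion or by noting that A is similar to its Jordan form J, which has the same characteristic polynomial as A) gives
  χ_A(x) = x^4 + 16*x^3 + 96*x^2 + 256*x + 256
which factors as (x + 4)^4. The eigenvalues (with algebraic multiplicities) are λ = -4 with multiplicity 4.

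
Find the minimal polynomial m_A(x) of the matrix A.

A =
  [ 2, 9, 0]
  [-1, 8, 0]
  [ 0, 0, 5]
x^2 - 10*x + 25

The characteristic polynomial is χ_A(x) = (x - 5)^3, so the eigenvalues are known. The minimal polynomial is
  m_A(x) = Π_λ (x − λ)^{k_λ}
where k_λ is the size of the *largest* Jordan block for λ (equivalently, the smallest k with (A − λI)^k v = 0 for every generalised eigenvector v of λ).

  λ = 5: largest Jordan block has size 2, contributing (x − 5)^2

So m_A(x) = (x - 5)^2 = x^2 - 10*x + 25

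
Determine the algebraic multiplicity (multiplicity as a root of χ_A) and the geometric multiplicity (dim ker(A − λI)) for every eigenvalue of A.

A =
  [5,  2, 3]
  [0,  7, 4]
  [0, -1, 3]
λ = 5: alg = 3, geom = 1

Step 1 — factor the characteristic polynomial to read off the algebraic multiplicities:
  χ_A(x) = (x - 5)^3

Step 2 — compute geometric multiplicities via the rank-nullity identity g(λ) = n − rank(A − λI):
  rank(A − (5)·I) = 2, so dim ker(A − (5)·I) = n − 2 = 1

Summary:
  λ = 5: algebraic multiplicity = 3, geometric multiplicity = 1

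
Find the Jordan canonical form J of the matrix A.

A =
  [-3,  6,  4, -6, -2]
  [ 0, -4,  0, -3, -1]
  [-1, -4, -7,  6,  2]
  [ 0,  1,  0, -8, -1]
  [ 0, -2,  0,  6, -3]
J_2(-5) ⊕ J_2(-5) ⊕ J_1(-5)

The characteristic polynomial is
  det(x·I − A) = x^5 + 25*x^4 + 250*x^3 + 1250*x^2 + 3125*x + 3125 = (x + 5)^5

Eigenvalues and multiplicities (the geometric multiplicity of λ is n − rank(A − λI), which equals the number of Jordan blocks for λ):
  λ = -5: algebraic multiplicity = 5, geometric multiplicity = 3

Determining the block sizes for each eigenvalue:
  λ = -5: with am = 5 and gm = 3, the partition is not yet determined (e.g. several partitions of 5 into 3 parts exist). Let N = A − (-5)·I. Computing rank(N^1) = 2, rank(N^2) = 0; the number of blocks of size ≥ j is rank(N^{j−1}) − rank(N^j), giving [3, 2]. So we have 2 block(s) of size 2, 1 block(s) of size 1 → block sizes [2, 2, 1]

Assembling the blocks gives a Jordan form
J =
  [-5,  1,  0,  0,  0]
  [ 0, -5,  0,  0,  0]
  [ 0,  0, -5,  1,  0]
  [ 0,  0,  0, -5,  0]
  [ 0,  0,  0,  0, -5]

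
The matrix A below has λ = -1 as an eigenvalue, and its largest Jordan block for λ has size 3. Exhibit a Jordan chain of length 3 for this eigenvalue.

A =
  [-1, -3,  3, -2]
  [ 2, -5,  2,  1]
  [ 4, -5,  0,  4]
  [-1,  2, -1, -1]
A Jordan chain for λ = -1 of length 3:
v_1 = (1, 1, 1, 0)ᵀ
v_2 = (-3, -2, -1, 1)ᵀ
v_3 = (1, 1, 0, 0)ᵀ

Let N = A − (-1)·I. We want v_3 with N^3 v_3 = 0 but N^2 v_3 ≠ 0; then v_{j-1} := N · v_j for j = 3, …, 2.

Pick v_3 = (1, 1, 0, 0)ᵀ.
Then v_2 = N · v_3 = (-3, -2, -1, 1)ᵀ.
Then v_1 = N · v_2 = (1, 1, 1, 0)ᵀ.

Sanity check: (A − (-1)·I) v_1 = (0, 0, 0, 0)ᵀ = 0. ✓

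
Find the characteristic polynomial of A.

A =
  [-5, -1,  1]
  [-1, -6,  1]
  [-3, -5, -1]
x^3 + 12*x^2 + 48*x + 64

Expanding det(x·I − A) (e.g. by cofactor expansion or by noting that A is similar to its Jordan form J, which has the same characteristic polynomial as A) gives
  χ_A(x) = x^3 + 12*x^2 + 48*x + 64
which factors as (x + 4)^3. The eigenvalues (with algebraic multiplicities) are λ = -4 with multiplicity 3.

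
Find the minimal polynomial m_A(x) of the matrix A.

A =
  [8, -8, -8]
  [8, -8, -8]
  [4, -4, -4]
x^2 + 4*x

The characteristic polynomial is χ_A(x) = x^2*(x + 4), so the eigenvalues are known. The minimal polynomial is
  m_A(x) = Π_λ (x − λ)^{k_λ}
where k_λ is the size of the *largest* Jordan block for λ (equivalently, the smallest k with (A − λI)^k v = 0 for every generalised eigenvector v of λ).

  λ = -4: largest Jordan block has size 1, contributing (x + 4)
  λ = 0: largest Jordan block has size 1, contributing (x − 0)

So m_A(x) = x*(x + 4) = x^2 + 4*x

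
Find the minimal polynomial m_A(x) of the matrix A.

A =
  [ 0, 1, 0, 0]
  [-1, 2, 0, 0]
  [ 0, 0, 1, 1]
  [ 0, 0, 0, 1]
x^2 - 2*x + 1

The characteristic polynomial is χ_A(x) = (x - 1)^4, so the eigenvalues are known. The minimal polynomial is
  m_A(x) = Π_λ (x − λ)^{k_λ}
where k_λ is the size of the *largest* Jordan block for λ (equivalently, the smallest k with (A − λI)^k v = 0 for every generalised eigenvector v of λ).

  λ = 1: largest Jordan block has size 2, contributing (x − 1)^2

So m_A(x) = (x - 1)^2 = x^2 - 2*x + 1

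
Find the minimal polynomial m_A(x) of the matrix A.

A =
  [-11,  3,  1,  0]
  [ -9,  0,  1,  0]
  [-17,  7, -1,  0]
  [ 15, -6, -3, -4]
x^3 + 12*x^2 + 48*x + 64

The characteristic polynomial is χ_A(x) = (x + 4)^4, so the eigenvalues are known. The minimal polynomial is
  m_A(x) = Π_λ (x − λ)^{k_λ}
where k_λ is the size of the *largest* Jordan block for λ (equivalently, the smallest k with (A − λI)^k v = 0 for every generalised eigenvector v of λ).

  λ = -4: largest Jordan block has size 3, contributing (x + 4)^3

So m_A(x) = (x + 4)^3 = x^3 + 12*x^2 + 48*x + 64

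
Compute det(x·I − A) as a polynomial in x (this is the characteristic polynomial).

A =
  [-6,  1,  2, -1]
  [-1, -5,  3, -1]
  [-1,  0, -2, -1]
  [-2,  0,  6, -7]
x^4 + 20*x^3 + 150*x^2 + 500*x + 625

Expanding det(x·I − A) (e.g. by cofactor expansion or by noting that A is similar to its Jordan form J, which has the same characteristic polynomial as A) gives
  χ_A(x) = x^4 + 20*x^3 + 150*x^2 + 500*x + 625
which factors as (x + 5)^4. The eigenvalues (with algebraic multiplicities) are λ = -5 with multiplicity 4.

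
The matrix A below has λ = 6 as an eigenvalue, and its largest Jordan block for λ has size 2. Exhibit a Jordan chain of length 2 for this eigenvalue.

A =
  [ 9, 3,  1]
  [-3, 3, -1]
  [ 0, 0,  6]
A Jordan chain for λ = 6 of length 2:
v_1 = (3, -3, 0)ᵀ
v_2 = (1, 0, 0)ᵀ

Let N = A − (6)·I. We want v_2 with N^2 v_2 = 0 but N^1 v_2 ≠ 0; then v_{j-1} := N · v_j for j = 2, …, 2.

Pick v_2 = (1, 0, 0)ᵀ.
Then v_1 = N · v_2 = (3, -3, 0)ᵀ.

Sanity check: (A − (6)·I) v_1 = (0, 0, 0)ᵀ = 0. ✓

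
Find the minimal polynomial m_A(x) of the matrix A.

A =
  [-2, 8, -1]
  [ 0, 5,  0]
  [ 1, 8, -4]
x^3 + x^2 - 21*x - 45

The characteristic polynomial is χ_A(x) = (x - 5)*(x + 3)^2, so the eigenvalues are known. The minimal polynomial is
  m_A(x) = Π_λ (x − λ)^{k_λ}
where k_λ is the size of the *largest* Jordan block for λ (equivalently, the smallest k with (A − λI)^k v = 0 for every generalised eigenvector v of λ).

  λ = -3: largest Jordan block has size 2, contributing (x + 3)^2
  λ = 5: largest Jordan block has size 1, contributing (x − 5)

So m_A(x) = (x - 5)*(x + 3)^2 = x^3 + x^2 - 21*x - 45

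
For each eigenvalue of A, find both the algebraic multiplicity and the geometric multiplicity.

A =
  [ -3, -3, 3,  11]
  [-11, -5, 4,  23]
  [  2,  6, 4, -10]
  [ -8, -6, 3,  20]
λ = 4: alg = 4, geom = 2

Step 1 — factor the characteristic polynomial to read off the algebraic multiplicities:
  χ_A(x) = (x - 4)^4

Step 2 — compute geometric multiplicities via the rank-nullity identity g(λ) = n − rank(A − λI):
  rank(A − (4)·I) = 2, so dim ker(A − (4)·I) = n − 2 = 2

Summary:
  λ = 4: algebraic multiplicity = 4, geometric multiplicity = 2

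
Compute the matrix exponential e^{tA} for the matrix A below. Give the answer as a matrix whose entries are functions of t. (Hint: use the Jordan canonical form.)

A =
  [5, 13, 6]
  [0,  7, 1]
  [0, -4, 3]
e^{tA} =
  [exp(5*t), t^2*exp(5*t) + 13*t*exp(5*t), t^2*exp(5*t)/2 + 6*t*exp(5*t)]
  [0, 2*t*exp(5*t) + exp(5*t), t*exp(5*t)]
  [0, -4*t*exp(5*t), -2*t*exp(5*t) + exp(5*t)]

Strategy: write A = P · J · P⁻¹ where J is a Jordan canonical form, so e^{tA} = P · e^{tJ} · P⁻¹, and e^{tJ} can be computed block-by-block.

A has Jordan form
J =
  [5, 1, 0]
  [0, 5, 1]
  [0, 0, 5]
(up to reordering of blocks).

Per-block formulas:
  For a 3×3 Jordan block J_3(5): exp(t · J_3(5)) = e^(5t)·(I + t·N + (t^2/2)·N^2), where N is the 3×3 nilpotent shift.

After assembling e^{tJ} and conjugating by P, we get:

e^{tA} =
  [exp(5*t), t^2*exp(5*t) + 13*t*exp(5*t), t^2*exp(5*t)/2 + 6*t*exp(5*t)]
  [0, 2*t*exp(5*t) + exp(5*t), t*exp(5*t)]
  [0, -4*t*exp(5*t), -2*t*exp(5*t) + exp(5*t)]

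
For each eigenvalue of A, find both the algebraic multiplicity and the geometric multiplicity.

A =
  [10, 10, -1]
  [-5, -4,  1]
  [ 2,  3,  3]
λ = 3: alg = 3, geom = 1

Step 1 — factor the characteristic polynomial to read off the algebraic multiplicities:
  χ_A(x) = (x - 3)^3

Step 2 — compute geometric multiplicities via the rank-nullity identity g(λ) = n − rank(A − λI):
  rank(A − (3)·I) = 2, so dim ker(A − (3)·I) = n − 2 = 1

Summary:
  λ = 3: algebraic multiplicity = 3, geometric multiplicity = 1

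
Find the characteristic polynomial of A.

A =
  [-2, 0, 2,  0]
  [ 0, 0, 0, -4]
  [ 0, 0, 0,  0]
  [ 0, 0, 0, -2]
x^4 + 4*x^3 + 4*x^2

Expanding det(x·I − A) (e.g. by cofactor expansion or by noting that A is similar to its Jordan form J, which has the same characteristic polynomial as A) gives
  χ_A(x) = x^4 + 4*x^3 + 4*x^2
which factors as x^2*(x + 2)^2. The eigenvalues (with algebraic multiplicities) are λ = -2 with multiplicity 2, λ = 0 with multiplicity 2.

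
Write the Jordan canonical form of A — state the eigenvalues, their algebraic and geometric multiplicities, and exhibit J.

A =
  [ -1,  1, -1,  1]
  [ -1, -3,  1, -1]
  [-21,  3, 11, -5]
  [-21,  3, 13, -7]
J_2(-2) ⊕ J_1(-2) ⊕ J_1(6)

The characteristic polynomial is
  det(x·I − A) = x^4 - 24*x^2 - 64*x - 48 = (x - 6)*(x + 2)^3

Eigenvalues and multiplicities (the geometric multiplicity of λ is n − rank(A − λI), which equals the number of Jordan blocks for λ):
  λ = -2: algebraic multiplicity = 3, geometric multiplicity = 2
  λ = 6: algebraic multiplicity = 1, geometric multiplicity = 1

Determining the block sizes for each eigenvalue:
  λ = -2: 2 blocks summing to 3 forces exactly one block of size 2 and the rest size 1 → block sizes [2, 1]
  λ = 6: one block (gm = 1), so the single block has size am = 1 → block sizes [1]

Assembling the blocks gives a Jordan form
J =
  [-2,  1,  0, 0]
  [ 0, -2,  0, 0]
  [ 0,  0, -2, 0]
  [ 0,  0,  0, 6]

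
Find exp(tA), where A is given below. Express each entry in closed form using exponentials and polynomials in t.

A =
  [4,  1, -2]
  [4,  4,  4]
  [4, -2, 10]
e^{tA} =
  [-2*t*exp(6*t) + exp(6*t), t*exp(6*t), -2*t*exp(6*t)]
  [4*t*exp(6*t), -2*t*exp(6*t) + exp(6*t), 4*t*exp(6*t)]
  [4*t*exp(6*t), -2*t*exp(6*t), 4*t*exp(6*t) + exp(6*t)]

Strategy: write A = P · J · P⁻¹ where J is a Jordan canonical form, so e^{tA} = P · e^{tJ} · P⁻¹, and e^{tJ} can be computed block-by-block.

A has Jordan form
J =
  [6, 1, 0]
  [0, 6, 0]
  [0, 0, 6]
(up to reordering of blocks).

Per-block formulas:
  For a 2×2 Jordan block J_2(6): exp(t · J_2(6)) = e^(6t)·(I + t·N), where N is the 2×2 nilpotent shift.
  For a 1×1 block at λ = 6: exp(t · [6]) = [e^(6t)].

After assembling e^{tJ} and conjugating by P, we get:

e^{tA} =
  [-2*t*exp(6*t) + exp(6*t), t*exp(6*t), -2*t*exp(6*t)]
  [4*t*exp(6*t), -2*t*exp(6*t) + exp(6*t), 4*t*exp(6*t)]
  [4*t*exp(6*t), -2*t*exp(6*t), 4*t*exp(6*t) + exp(6*t)]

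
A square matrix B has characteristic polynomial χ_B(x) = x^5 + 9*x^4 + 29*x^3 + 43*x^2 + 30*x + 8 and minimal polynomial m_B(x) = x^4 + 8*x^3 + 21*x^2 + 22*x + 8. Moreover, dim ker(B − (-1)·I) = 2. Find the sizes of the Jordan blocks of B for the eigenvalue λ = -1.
Block sizes for λ = -1: [2, 1]

Step 1 — from the characteristic polynomial, algebraic multiplicity of λ = -1 is 3. From dim ker(B − (-1)·I) = 2, there are exactly 2 Jordan blocks for λ = -1.
Step 2 — from the minimal polynomial, the factor (x + 1)^2 tells us the largest block for λ = -1 has size 2.
Step 3 — with total size 3, 2 blocks, and largest block 2, the block sizes (in nonincreasing order) are [2, 1].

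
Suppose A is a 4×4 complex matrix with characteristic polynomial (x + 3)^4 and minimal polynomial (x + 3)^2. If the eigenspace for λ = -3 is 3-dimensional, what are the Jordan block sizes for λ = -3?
Block sizes for λ = -3: [2, 1, 1]

Step 1 — from the characteristic polynomial, algebraic multiplicity of λ = -3 is 4. From dim ker(A − (-3)·I) = 3, there are exactly 3 Jordan blocks for λ = -3.
Step 2 — from the minimal polynomial, the factor (x + 3)^2 tells us the largest block for λ = -3 has size 2.
Step 3 — with total size 4, 3 blocks, and largest block 2, the block sizes (in nonincreasing order) are [2, 1, 1].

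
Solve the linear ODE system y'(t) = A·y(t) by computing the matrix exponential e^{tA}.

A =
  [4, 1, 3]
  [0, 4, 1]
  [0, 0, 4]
e^{tA} =
  [exp(4*t), t*exp(4*t), t^2*exp(4*t)/2 + 3*t*exp(4*t)]
  [0, exp(4*t), t*exp(4*t)]
  [0, 0, exp(4*t)]

Strategy: write A = P · J · P⁻¹ where J is a Jordan canonical form, so e^{tA} = P · e^{tJ} · P⁻¹, and e^{tJ} can be computed block-by-block.

A has Jordan form
J =
  [4, 1, 0]
  [0, 4, 1]
  [0, 0, 4]
(up to reordering of blocks).

Per-block formulas:
  For a 3×3 Jordan block J_3(4): exp(t · J_3(4)) = e^(4t)·(I + t·N + (t^2/2)·N^2), where N is the 3×3 nilpotent shift.

After assembling e^{tJ} and conjugating by P, we get:

e^{tA} =
  [exp(4*t), t*exp(4*t), t^2*exp(4*t)/2 + 3*t*exp(4*t)]
  [0, exp(4*t), t*exp(4*t)]
  [0, 0, exp(4*t)]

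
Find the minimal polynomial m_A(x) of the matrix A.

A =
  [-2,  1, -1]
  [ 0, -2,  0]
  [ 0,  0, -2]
x^2 + 4*x + 4

The characteristic polynomial is χ_A(x) = (x + 2)^3, so the eigenvalues are known. The minimal polynomial is
  m_A(x) = Π_λ (x − λ)^{k_λ}
where k_λ is the size of the *largest* Jordan block for λ (equivalently, the smallest k with (A − λI)^k v = 0 for every generalised eigenvector v of λ).

  λ = -2: largest Jordan block has size 2, contributing (x + 2)^2

So m_A(x) = (x + 2)^2 = x^2 + 4*x + 4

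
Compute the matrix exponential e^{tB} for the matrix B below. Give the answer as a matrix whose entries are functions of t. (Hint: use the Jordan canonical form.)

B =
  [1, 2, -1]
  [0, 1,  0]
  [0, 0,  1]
e^{tB} =
  [exp(t), 2*t*exp(t), -t*exp(t)]
  [0, exp(t), 0]
  [0, 0, exp(t)]

Strategy: write B = P · J · P⁻¹ where J is a Jordan canonical form, so e^{tB} = P · e^{tJ} · P⁻¹, and e^{tJ} can be computed block-by-block.

B has Jordan form
J =
  [1, 1, 0]
  [0, 1, 0]
  [0, 0, 1]
(up to reordering of blocks).

Per-block formulas:
  For a 1×1 block at λ = 1: exp(t · [1]) = [e^(1t)].
  For a 2×2 Jordan block J_2(1): exp(t · J_2(1)) = e^(1t)·(I + t·N), where N is the 2×2 nilpotent shift.

After assembling e^{tJ} and conjugating by P, we get:

e^{tB} =
  [exp(t), 2*t*exp(t), -t*exp(t)]
  [0, exp(t), 0]
  [0, 0, exp(t)]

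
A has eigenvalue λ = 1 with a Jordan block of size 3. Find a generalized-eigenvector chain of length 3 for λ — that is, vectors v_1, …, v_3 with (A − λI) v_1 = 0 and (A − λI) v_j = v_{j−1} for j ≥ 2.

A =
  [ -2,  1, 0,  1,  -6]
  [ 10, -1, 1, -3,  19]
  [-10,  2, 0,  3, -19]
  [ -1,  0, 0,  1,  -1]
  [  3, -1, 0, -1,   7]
A Jordan chain for λ = 1 of length 3:
v_1 = (1, -3, 3, 0, -1)ᵀ
v_2 = (1, -2, 2, 0, -1)ᵀ
v_3 = (0, 1, 0, 0, 0)ᵀ

Let N = A − (1)·I. We want v_3 with N^3 v_3 = 0 but N^2 v_3 ≠ 0; then v_{j-1} := N · v_j for j = 3, …, 2.

Pick v_3 = (0, 1, 0, 0, 0)ᵀ.
Then v_2 = N · v_3 = (1, -2, 2, 0, -1)ᵀ.
Then v_1 = N · v_2 = (1, -3, 3, 0, -1)ᵀ.

Sanity check: (A − (1)·I) v_1 = (0, 0, 0, 0, 0)ᵀ = 0. ✓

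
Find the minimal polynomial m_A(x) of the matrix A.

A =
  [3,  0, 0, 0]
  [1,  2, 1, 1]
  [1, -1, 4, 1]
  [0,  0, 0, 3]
x^2 - 6*x + 9

The characteristic polynomial is χ_A(x) = (x - 3)^4, so the eigenvalues are known. The minimal polynomial is
  m_A(x) = Π_λ (x − λ)^{k_λ}
where k_λ is the size of the *largest* Jordan block for λ (equivalently, the smallest k with (A − λI)^k v = 0 for every generalised eigenvector v of λ).

  λ = 3: largest Jordan block has size 2, contributing (x − 3)^2

So m_A(x) = (x - 3)^2 = x^2 - 6*x + 9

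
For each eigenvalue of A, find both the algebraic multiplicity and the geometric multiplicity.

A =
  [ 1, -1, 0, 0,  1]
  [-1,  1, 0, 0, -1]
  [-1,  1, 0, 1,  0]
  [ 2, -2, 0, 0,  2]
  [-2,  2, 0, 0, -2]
λ = 0: alg = 5, geom = 3

Step 1 — factor the characteristic polynomial to read off the algebraic multiplicities:
  χ_A(x) = x^5

Step 2 — compute geometric multiplicities via the rank-nullity identity g(λ) = n − rank(A − λI):
  rank(A − (0)·I) = 2, so dim ker(A − (0)·I) = n − 2 = 3

Summary:
  λ = 0: algebraic multiplicity = 5, geometric multiplicity = 3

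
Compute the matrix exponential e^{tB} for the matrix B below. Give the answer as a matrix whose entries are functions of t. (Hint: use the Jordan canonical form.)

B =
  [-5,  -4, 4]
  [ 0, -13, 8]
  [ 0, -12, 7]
e^{tB} =
  [exp(-5*t), -exp(-t) + exp(-5*t), exp(-t) - exp(-5*t)]
  [0, -2*exp(-t) + 3*exp(-5*t), 2*exp(-t) - 2*exp(-5*t)]
  [0, -3*exp(-t) + 3*exp(-5*t), 3*exp(-t) - 2*exp(-5*t)]

Strategy: write B = P · J · P⁻¹ where J is a Jordan canonical form, so e^{tB} = P · e^{tJ} · P⁻¹, and e^{tJ} can be computed block-by-block.

B has Jordan form
J =
  [-5,  0,  0]
  [ 0, -5,  0]
  [ 0,  0, -1]
(up to reordering of blocks).

Per-block formulas:
  For a 1×1 block at λ = -5: exp(t · [-5]) = [e^(-5t)].
  For a 1×1 block at λ = -1: exp(t · [-1]) = [e^(-1t)].

After assembling e^{tJ} and conjugating by P, we get:

e^{tB} =
  [exp(-5*t), -exp(-t) + exp(-5*t), exp(-t) - exp(-5*t)]
  [0, -2*exp(-t) + 3*exp(-5*t), 2*exp(-t) - 2*exp(-5*t)]
  [0, -3*exp(-t) + 3*exp(-5*t), 3*exp(-t) - 2*exp(-5*t)]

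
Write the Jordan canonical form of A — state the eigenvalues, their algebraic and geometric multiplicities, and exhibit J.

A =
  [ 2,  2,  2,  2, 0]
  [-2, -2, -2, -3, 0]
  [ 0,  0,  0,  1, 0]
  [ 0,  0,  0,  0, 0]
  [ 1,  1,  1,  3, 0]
J_2(0) ⊕ J_2(0) ⊕ J_1(0)

The characteristic polynomial is
  det(x·I − A) = x^5

Eigenvalues and multiplicities (the geometric multiplicity of λ is n − rank(A − λI), which equals the number of Jordan blocks for λ):
  λ = 0: algebraic multiplicity = 5, geometric multiplicity = 3

Determining the block sizes for each eigenvalue:
  λ = 0: with am = 5 and gm = 3, the partition is not yet determined (e.g. several partitions of 5 into 3 parts exist). Let N = A − (0)·I. Computing rank(N^1) = 2, rank(N^2) = 0; the number of blocks of size ≥ j is rank(N^{j−1}) − rank(N^j), giving [3, 2]. So we have 2 block(s) of size 2, 1 block(s) of size 1 → block sizes [2, 2, 1]

Assembling the blocks gives a Jordan form
J =
  [0, 1, 0, 0, 0]
  [0, 0, 0, 0, 0]
  [0, 0, 0, 1, 0]
  [0, 0, 0, 0, 0]
  [0, 0, 0, 0, 0]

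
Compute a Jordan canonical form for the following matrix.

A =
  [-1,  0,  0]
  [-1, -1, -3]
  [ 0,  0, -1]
J_2(-1) ⊕ J_1(-1)

The characteristic polynomial is
  det(x·I − A) = x^3 + 3*x^2 + 3*x + 1 = (x + 1)^3

Eigenvalues and multiplicities (the geometric multiplicity of λ is n − rank(A − λI), which equals the number of Jordan blocks for λ):
  λ = -1: algebraic multiplicity = 3, geometric multiplicity = 2

Determining the block sizes for each eigenvalue:
  λ = -1: 2 blocks summing to 3 forces exactly one block of size 2 and the rest size 1 → block sizes [2, 1]

Assembling the blocks gives a Jordan form
J =
  [-1,  1,  0]
  [ 0, -1,  0]
  [ 0,  0, -1]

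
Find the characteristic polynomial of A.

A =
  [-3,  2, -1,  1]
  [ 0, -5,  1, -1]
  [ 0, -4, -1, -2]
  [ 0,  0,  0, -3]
x^4 + 12*x^3 + 54*x^2 + 108*x + 81

Expanding det(x·I − A) (e.g. by cofactor expansion or by noting that A is similar to its Jordan form J, which has the same characteristic polynomial as A) gives
  χ_A(x) = x^4 + 12*x^3 + 54*x^2 + 108*x + 81
which factors as (x + 3)^4. The eigenvalues (with algebraic multiplicities) are λ = -3 with multiplicity 4.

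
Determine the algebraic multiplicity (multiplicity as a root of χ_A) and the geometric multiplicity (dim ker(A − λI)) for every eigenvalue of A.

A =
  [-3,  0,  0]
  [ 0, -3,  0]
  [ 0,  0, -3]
λ = -3: alg = 3, geom = 3

Step 1 — factor the characteristic polynomial to read off the algebraic multiplicities:
  χ_A(x) = (x + 3)^3

Step 2 — compute geometric multiplicities via the rank-nullity identity g(λ) = n − rank(A − λI):
  rank(A − (-3)·I) = 0, so dim ker(A − (-3)·I) = n − 0 = 3

Summary:
  λ = -3: algebraic multiplicity = 3, geometric multiplicity = 3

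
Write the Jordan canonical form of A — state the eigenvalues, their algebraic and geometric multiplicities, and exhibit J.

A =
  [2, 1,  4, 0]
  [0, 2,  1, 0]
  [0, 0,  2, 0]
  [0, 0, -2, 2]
J_3(2) ⊕ J_1(2)

The characteristic polynomial is
  det(x·I − A) = x^4 - 8*x^3 + 24*x^2 - 32*x + 16 = (x - 2)^4

Eigenvalues and multiplicities (the geometric multiplicity of λ is n − rank(A − λI), which equals the number of Jordan blocks for λ):
  λ = 2: algebraic multiplicity = 4, geometric multiplicity = 2

Determining the block sizes for each eigenvalue:
  λ = 2: with am = 4 and gm = 2, the partition is not yet determined (e.g. several partitions of 4 into 2 parts exist). Let N = A − (2)·I. Computing rank(N^1) = 2, rank(N^2) = 1, rank(N^3) = 0; the number of blocks of size ≥ j is rank(N^{j−1}) − rank(N^j), giving [2, 1, 1]. So we have 1 block(s) of size 3, 1 block(s) of size 1 → block sizes [3, 1]

Assembling the blocks gives a Jordan form
J =
  [2, 1, 0, 0]
  [0, 2, 1, 0]
  [0, 0, 2, 0]
  [0, 0, 0, 2]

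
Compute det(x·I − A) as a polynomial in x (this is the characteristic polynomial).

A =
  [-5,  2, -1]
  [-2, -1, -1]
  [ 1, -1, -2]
x^3 + 8*x^2 + 21*x + 18

Expanding det(x·I − A) (e.g. by cofactor expansion or by noting that A is similar to its Jordan form J, which has the same characteristic polynomial as A) gives
  χ_A(x) = x^3 + 8*x^2 + 21*x + 18
which factors as (x + 2)*(x + 3)^2. The eigenvalues (with algebraic multiplicities) are λ = -3 with multiplicity 2, λ = -2 with multiplicity 1.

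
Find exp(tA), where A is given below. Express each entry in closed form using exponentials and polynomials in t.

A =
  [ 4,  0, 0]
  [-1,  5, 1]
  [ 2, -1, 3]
e^{tA} =
  [exp(4*t), 0, 0]
  [t^2*exp(4*t)/2 - t*exp(4*t), t*exp(4*t) + exp(4*t), t*exp(4*t)]
  [-t^2*exp(4*t)/2 + 2*t*exp(4*t), -t*exp(4*t), -t*exp(4*t) + exp(4*t)]

Strategy: write A = P · J · P⁻¹ where J is a Jordan canonical form, so e^{tA} = P · e^{tJ} · P⁻¹, and e^{tJ} can be computed block-by-block.

A has Jordan form
J =
  [4, 1, 0]
  [0, 4, 1]
  [0, 0, 4]
(up to reordering of blocks).

Per-block formulas:
  For a 3×3 Jordan block J_3(4): exp(t · J_3(4)) = e^(4t)·(I + t·N + (t^2/2)·N^2), where N is the 3×3 nilpotent shift.

After assembling e^{tJ} and conjugating by P, we get:

e^{tA} =
  [exp(4*t), 0, 0]
  [t^2*exp(4*t)/2 - t*exp(4*t), t*exp(4*t) + exp(4*t), t*exp(4*t)]
  [-t^2*exp(4*t)/2 + 2*t*exp(4*t), -t*exp(4*t), -t*exp(4*t) + exp(4*t)]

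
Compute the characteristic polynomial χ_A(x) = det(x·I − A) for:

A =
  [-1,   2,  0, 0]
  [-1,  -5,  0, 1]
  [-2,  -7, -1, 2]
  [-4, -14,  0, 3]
x^4 + 4*x^3 + 6*x^2 + 4*x + 1

Expanding det(x·I − A) (e.g. by cofactor expansion or by noting that A is similar to its Jordan form J, which has the same characteristic polynomial as A) gives
  χ_A(x) = x^4 + 4*x^3 + 6*x^2 + 4*x + 1
which factors as (x + 1)^4. The eigenvalues (with algebraic multiplicities) are λ = -1 with multiplicity 4.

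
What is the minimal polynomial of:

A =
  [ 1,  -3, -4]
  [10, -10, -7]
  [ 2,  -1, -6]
x^3 + 15*x^2 + 75*x + 125

The characteristic polynomial is χ_A(x) = (x + 5)^3, so the eigenvalues are known. The minimal polynomial is
  m_A(x) = Π_λ (x − λ)^{k_λ}
where k_λ is the size of the *largest* Jordan block for λ (equivalently, the smallest k with (A − λI)^k v = 0 for every generalised eigenvector v of λ).

  λ = -5: largest Jordan block has size 3, contributing (x + 5)^3

So m_A(x) = (x + 5)^3 = x^3 + 15*x^2 + 75*x + 125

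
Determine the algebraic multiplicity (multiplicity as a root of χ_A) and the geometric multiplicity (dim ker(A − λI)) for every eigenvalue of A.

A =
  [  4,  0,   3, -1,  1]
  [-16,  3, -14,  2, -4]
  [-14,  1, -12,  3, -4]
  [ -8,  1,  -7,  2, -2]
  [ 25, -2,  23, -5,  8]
λ = 1: alg = 5, geom = 3

Step 1 — factor the characteristic polynomial to read off the algebraic multiplicities:
  χ_A(x) = (x - 1)^5

Step 2 — compute geometric multiplicities via the rank-nullity identity g(λ) = n − rank(A − λI):
  rank(A − (1)·I) = 2, so dim ker(A − (1)·I) = n − 2 = 3

Summary:
  λ = 1: algebraic multiplicity = 5, geometric multiplicity = 3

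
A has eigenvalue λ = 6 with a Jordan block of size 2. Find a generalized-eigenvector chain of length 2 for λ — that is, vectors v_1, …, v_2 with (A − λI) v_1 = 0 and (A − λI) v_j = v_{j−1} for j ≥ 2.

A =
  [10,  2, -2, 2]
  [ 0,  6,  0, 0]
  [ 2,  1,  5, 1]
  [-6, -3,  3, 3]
A Jordan chain for λ = 6 of length 2:
v_1 = (4, 0, 2, -6)ᵀ
v_2 = (1, 0, 0, 0)ᵀ

Let N = A − (6)·I. We want v_2 with N^2 v_2 = 0 but N^1 v_2 ≠ 0; then v_{j-1} := N · v_j for j = 2, …, 2.

Pick v_2 = (1, 0, 0, 0)ᵀ.
Then v_1 = N · v_2 = (4, 0, 2, -6)ᵀ.

Sanity check: (A − (6)·I) v_1 = (0, 0, 0, 0)ᵀ = 0. ✓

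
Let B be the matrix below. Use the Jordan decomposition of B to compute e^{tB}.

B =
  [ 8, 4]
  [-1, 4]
e^{tB} =
  [2*t*exp(6*t) + exp(6*t), 4*t*exp(6*t)]
  [-t*exp(6*t), -2*t*exp(6*t) + exp(6*t)]

Strategy: write B = P · J · P⁻¹ where J is a Jordan canonical form, so e^{tB} = P · e^{tJ} · P⁻¹, and e^{tJ} can be computed block-by-block.

B has Jordan form
J =
  [6, 1]
  [0, 6]
(up to reordering of blocks).

Per-block formulas:
  For a 2×2 Jordan block J_2(6): exp(t · J_2(6)) = e^(6t)·(I + t·N), where N is the 2×2 nilpotent shift.

After assembling e^{tJ} and conjugating by P, we get:

e^{tB} =
  [2*t*exp(6*t) + exp(6*t), 4*t*exp(6*t)]
  [-t*exp(6*t), -2*t*exp(6*t) + exp(6*t)]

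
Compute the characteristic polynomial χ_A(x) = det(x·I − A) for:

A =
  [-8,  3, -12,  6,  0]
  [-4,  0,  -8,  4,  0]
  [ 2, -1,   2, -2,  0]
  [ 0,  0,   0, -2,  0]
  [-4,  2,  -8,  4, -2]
x^5 + 10*x^4 + 40*x^3 + 80*x^2 + 80*x + 32

Expanding det(x·I − A) (e.g. by cofactor expansion or by noting that A is similar to its Jordan form J, which has the same characteristic polynomial as A) gives
  χ_A(x) = x^5 + 10*x^4 + 40*x^3 + 80*x^2 + 80*x + 32
which factors as (x + 2)^5. The eigenvalues (with algebraic multiplicities) are λ = -2 with multiplicity 5.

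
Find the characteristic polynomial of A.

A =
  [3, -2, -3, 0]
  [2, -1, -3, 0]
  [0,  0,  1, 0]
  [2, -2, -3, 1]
x^4 - 4*x^3 + 6*x^2 - 4*x + 1

Expanding det(x·I − A) (e.g. by cofactor expansion or by noting that A is similar to its Jordan form J, which has the same characteristic polynomial as A) gives
  χ_A(x) = x^4 - 4*x^3 + 6*x^2 - 4*x + 1
which factors as (x - 1)^4. The eigenvalues (with algebraic multiplicities) are λ = 1 with multiplicity 4.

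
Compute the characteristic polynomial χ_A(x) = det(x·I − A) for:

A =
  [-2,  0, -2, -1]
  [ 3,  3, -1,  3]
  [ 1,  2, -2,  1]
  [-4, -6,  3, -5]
x^4 + 6*x^3 + 12*x^2 + 10*x + 3

Expanding det(x·I − A) (e.g. by cofactor expansion or by noting that A is similar to its Jordan form J, which has the same characteristic polynomial as A) gives
  χ_A(x) = x^4 + 6*x^3 + 12*x^2 + 10*x + 3
which factors as (x + 1)^3*(x + 3). The eigenvalues (with algebraic multiplicities) are λ = -3 with multiplicity 1, λ = -1 with multiplicity 3.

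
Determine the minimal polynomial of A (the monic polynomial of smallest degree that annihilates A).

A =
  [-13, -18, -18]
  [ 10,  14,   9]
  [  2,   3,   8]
x^3 - 9*x^2 + 15*x + 25

The characteristic polynomial is χ_A(x) = (x - 5)^2*(x + 1), so the eigenvalues are known. The minimal polynomial is
  m_A(x) = Π_λ (x − λ)^{k_λ}
where k_λ is the size of the *largest* Jordan block for λ (equivalently, the smallest k with (A − λI)^k v = 0 for every generalised eigenvector v of λ).

  λ = -1: largest Jordan block has size 1, contributing (x + 1)
  λ = 5: largest Jordan block has size 2, contributing (x − 5)^2

So m_A(x) = (x - 5)^2*(x + 1) = x^3 - 9*x^2 + 15*x + 25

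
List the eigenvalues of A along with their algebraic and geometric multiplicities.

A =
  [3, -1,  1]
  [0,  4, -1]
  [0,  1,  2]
λ = 3: alg = 3, geom = 2

Step 1 — factor the characteristic polynomial to read off the algebraic multiplicities:
  χ_A(x) = (x - 3)^3

Step 2 — compute geometric multiplicities via the rank-nullity identity g(λ) = n − rank(A − λI):
  rank(A − (3)·I) = 1, so dim ker(A − (3)·I) = n − 1 = 2

Summary:
  λ = 3: algebraic multiplicity = 3, geometric multiplicity = 2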